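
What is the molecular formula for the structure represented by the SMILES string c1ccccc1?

C6H6

Heavy atoms from the SMILES: 6 C.
Implicit hydrogens by atom environment:
  6 × C (aromatic): 1 H each → 6
  Total hydrogens = 6.
Molecular formula: C6H6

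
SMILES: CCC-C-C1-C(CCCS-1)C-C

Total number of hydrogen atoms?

22

Hydrogens are implicit in SMILES; fill each atom to its normal valence:
  7 × C: 2 H each → 14
  2 × C: 3 H each → 6
  2 × C: 1 H each → 2
  1 × S: no H
  Total hydrogens = 22.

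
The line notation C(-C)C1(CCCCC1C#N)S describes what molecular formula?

C9H15NS

Heavy atoms from the SMILES: 9 C, 1 N, 1 S.
Implicit hydrogens by atom environment:
  5 × C: 2 H each → 10
  2 × C: no H
  1 × C: 3 H
  1 × C: 1 H
  1 × N: no H
  1 × S: 1 H
  Total hydrogens = 15.
Molecular formula: C9H15NS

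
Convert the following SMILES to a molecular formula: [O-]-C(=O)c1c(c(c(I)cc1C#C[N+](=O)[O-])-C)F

Heavy atoms from the SMILES: 10 C, 1 F, 1 I, 1 N, 4 O.
Implicit hydrogens by atom environment:
  5 × C (aromatic): no H
  3 × C: no H
  2 × O: no H
  2 × O (charge -1): no H
  1 × C: 3 H
  1 × C (aromatic): 1 H
  1 × F: no H
  1 × I: no H
  1 × N (charge +1): no H
  Total hydrogens = 4.
Net charge -1.
Molecular formula: C10H4FINO4-

C10H4FINO4-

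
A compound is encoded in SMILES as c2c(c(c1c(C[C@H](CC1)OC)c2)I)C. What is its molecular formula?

C12H15IO

Heavy atoms from the SMILES: 12 C, 1 I, 1 O.
Implicit hydrogens by atom environment:
  4 × C (aromatic): no H
  3 × C: 2 H each → 6
  2 × C: 3 H each → 6
  2 × C (aromatic): 1 H each → 2
  1 × C: 1 H
  1 × I: no H
  1 × O: no H
  Total hydrogens = 15.
Molecular formula: C12H15IO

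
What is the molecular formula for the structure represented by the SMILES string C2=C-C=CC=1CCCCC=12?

C10H12

Heavy atoms from the SMILES: 10 C.
Implicit hydrogens by atom environment:
  4 × C: 2 H each → 8
  4 × C (aromatic): 1 H each → 4
  2 × C (aromatic): no H
  Total hydrogens = 12.
Molecular formula: C10H12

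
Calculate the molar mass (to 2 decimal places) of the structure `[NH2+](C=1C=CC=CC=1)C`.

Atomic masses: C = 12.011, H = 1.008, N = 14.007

108.16

Molecular formula: C7H10N+.
M = 7×12.011 + 10×1.008 + 1×14.007 = 108.16 g/mol.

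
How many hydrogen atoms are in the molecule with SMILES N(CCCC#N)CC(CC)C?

Hydrogens are implicit in SMILES; fill each atom to its normal valence:
  5 × C: 2 H each → 10
  2 × C: 3 H each → 6
  1 × C: 1 H
  1 × C: no H
  1 × N: 1 H
  1 × N: no H
  Total hydrogens = 18.

18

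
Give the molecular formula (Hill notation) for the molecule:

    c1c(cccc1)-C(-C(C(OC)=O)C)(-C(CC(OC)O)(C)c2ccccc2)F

Heavy atoms from the SMILES: 22 C, 1 F, 4 O.
Implicit hydrogens by atom environment:
  10 × C (aromatic): 1 H each → 10
  4 × C: 3 H each → 12
  3 × C: no H
  3 × O: no H
  2 × C: 1 H each → 2
  2 × C (aromatic): no H
  1 × C: 2 H
  1 × F: no H
  1 × O: 1 H
  Total hydrogens = 27.
Molecular formula: C22H27FO4

C22H27FO4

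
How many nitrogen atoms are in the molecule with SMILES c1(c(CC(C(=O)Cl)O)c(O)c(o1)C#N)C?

The symbol for nitrogen appears 1 time in the SMILES.

1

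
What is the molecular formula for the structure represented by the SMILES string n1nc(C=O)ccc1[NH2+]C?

Heavy atoms from the SMILES: 6 C, 3 N, 1 O.
Implicit hydrogens by atom environment:
  2 × C (aromatic): 1 H each → 2
  2 × C (aromatic): no H
  2 × N (aromatic): no H
  1 × C: 3 H
  1 × C: 1 H
  1 × N (charge +1): 2 H
  1 × O: no H
  Total hydrogens = 8.
Net charge +1.
Molecular formula: C6H8N3O+

C6H8N3O+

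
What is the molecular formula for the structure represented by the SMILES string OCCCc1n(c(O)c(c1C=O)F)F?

Heavy atoms from the SMILES: 8 C, 2 F, 1 N, 3 O.
Implicit hydrogens by atom environment:
  4 × C (aromatic): no H
  3 × C: 2 H each → 6
  2 × F: no H
  2 × O: 1 H each → 2
  1 × C: 1 H
  1 × N (aromatic): no H
  1 × O: no H
  Total hydrogens = 9.
Molecular formula: C8H9F2NO3

C8H9F2NO3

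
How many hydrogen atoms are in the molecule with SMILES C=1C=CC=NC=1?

Hydrogens are implicit in SMILES; fill each atom to its normal valence:
  5 × C (aromatic): 1 H each → 5
  1 × N (aromatic): no H
  Total hydrogens = 5.

5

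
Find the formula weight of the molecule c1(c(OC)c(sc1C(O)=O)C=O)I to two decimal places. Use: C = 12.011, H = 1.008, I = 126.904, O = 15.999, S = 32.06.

312.08

Molecular formula: C7H5IO4S.
M = 7×12.011 + 5×1.008 + 1×126.904 + 4×15.999 + 1×32.06 = 312.08 g/mol.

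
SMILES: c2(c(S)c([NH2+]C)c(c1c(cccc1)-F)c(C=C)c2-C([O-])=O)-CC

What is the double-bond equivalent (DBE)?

Molecular formula from the SMILES: C18H18FNO2S.
DoU = (2C + 2 + N − H − X)/2 = (2·18 + 2 + 1 − 18 − 1)/2 = 20/2 = 10.
(Structurally: 2 ring(s) + 8 π bond(s) = 10.)

10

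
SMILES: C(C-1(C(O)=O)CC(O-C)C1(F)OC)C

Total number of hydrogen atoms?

Hydrogens are implicit in SMILES; fill each atom to its normal valence:
  3 × C: 3 H each → 9
  3 × C: no H
  3 × O: no H
  2 × C: 2 H each → 4
  1 × C: 1 H
  1 × F: no H
  1 × O: 1 H
  Total hydrogens = 15.

15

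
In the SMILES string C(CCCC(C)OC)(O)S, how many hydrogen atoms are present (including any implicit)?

16

Hydrogens are implicit in SMILES; fill each atom to its normal valence:
  3 × C: 2 H each → 6
  2 × C: 3 H each → 6
  2 × C: 1 H each → 2
  1 × O: 1 H
  1 × O: no H
  1 × S: 1 H
  Total hydrogens = 16.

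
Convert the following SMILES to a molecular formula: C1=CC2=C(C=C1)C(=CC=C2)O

Heavy atoms from the SMILES: 10 C, 1 O.
Implicit hydrogens by atom environment:
  7 × C (aromatic): 1 H each → 7
  3 × C (aromatic): no H
  1 × O: 1 H
  Total hydrogens = 8.
Molecular formula: C10H8O

C10H8O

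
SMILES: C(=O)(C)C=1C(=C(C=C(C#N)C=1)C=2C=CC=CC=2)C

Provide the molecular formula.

Heavy atoms from the SMILES: 16 C, 1 N, 1 O.
Implicit hydrogens by atom environment:
  7 × C (aromatic): 1 H each → 7
  5 × C (aromatic): no H
  2 × C: 3 H each → 6
  2 × C: no H
  1 × N: no H
  1 × O: no H
  Total hydrogens = 13.
Molecular formula: C16H13NO

C16H13NO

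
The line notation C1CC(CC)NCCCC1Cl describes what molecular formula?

Heavy atoms from the SMILES: 9 C, 1 Cl, 1 N.
Implicit hydrogens by atom environment:
  6 × C: 2 H each → 12
  2 × C: 1 H each → 2
  1 × C: 3 H
  1 × Cl: no H
  1 × N: 1 H
  Total hydrogens = 18.
Molecular formula: C9H18ClN

C9H18ClN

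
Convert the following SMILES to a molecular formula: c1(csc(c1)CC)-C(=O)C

Heavy atoms from the SMILES: 8 C, 1 O, 1 S.
Implicit hydrogens by atom environment:
  2 × C: 3 H each → 6
  2 × C (aromatic): 1 H each → 2
  2 × C (aromatic): no H
  1 × C: 2 H
  1 × C: no H
  1 × O: no H
  1 × S (aromatic): no H
  Total hydrogens = 10.
Molecular formula: C8H10OS

C8H10OS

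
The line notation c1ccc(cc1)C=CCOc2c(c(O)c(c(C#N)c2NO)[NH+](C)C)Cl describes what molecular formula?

Heavy atoms from the SMILES: 18 C, 1 Cl, 3 N, 3 O.
Implicit hydrogens by atom environment:
  7 × C (aromatic): no H
  5 × C (aromatic): 1 H each → 5
  2 × C: 3 H each → 6
  2 × C: 1 H each → 2
  2 × O: 1 H each → 2
  1 × C: 2 H
  1 × C: no H
  1 × Cl: no H
  1 × N (charge +1): 1 H
  1 × N: 1 H
  1 × N: no H
  1 × O: no H
  Total hydrogens = 19.
Net charge +1.
Molecular formula: C18H19ClN3O3+

C18H19ClN3O3+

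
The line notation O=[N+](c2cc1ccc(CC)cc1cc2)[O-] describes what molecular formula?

Heavy atoms from the SMILES: 12 C, 1 N, 2 O.
Implicit hydrogens by atom environment:
  6 × C (aromatic): 1 H each → 6
  4 × C (aromatic): no H
  1 × C: 3 H
  1 × C: 2 H
  1 × N (charge +1): no H
  1 × O: no H
  1 × O (charge -1): no H
  Total hydrogens = 11.
Molecular formula: C12H11NO2

C12H11NO2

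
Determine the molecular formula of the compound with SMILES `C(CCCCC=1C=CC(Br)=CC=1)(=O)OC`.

C12H15BrO2

Heavy atoms from the SMILES: 1 Br, 12 C, 2 O.
Implicit hydrogens by atom environment:
  4 × C: 2 H each → 8
  4 × C (aromatic): 1 H each → 4
  2 × C (aromatic): no H
  2 × O: no H
  1 × Br: no H
  1 × C: 3 H
  1 × C: no H
  Total hydrogens = 15.
Molecular formula: C12H15BrO2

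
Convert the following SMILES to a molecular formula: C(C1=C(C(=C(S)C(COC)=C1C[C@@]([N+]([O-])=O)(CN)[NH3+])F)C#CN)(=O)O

Heavy atoms from the SMILES: 14 C, 1 F, 4 N, 5 O, 1 S.
Implicit hydrogens by atom environment:
  6 × C (aromatic): no H
  4 × C: no H
  3 × C: 2 H each → 6
  3 × O: no H
  2 × N: 2 H each → 4
  1 × C: 3 H
  1 × F: no H
  1 × N (charge +1): 3 H
  1 × N (charge +1): no H
  1 × O: 1 H
  1 × O (charge -1): no H
  1 × S: 1 H
  Total hydrogens = 18.
Net charge +1.
Molecular formula: C14H18FN4O5S+

C14H18FN4O5S+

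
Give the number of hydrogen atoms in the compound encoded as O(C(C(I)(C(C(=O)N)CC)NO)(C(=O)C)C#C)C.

17

Hydrogens are implicit in SMILES; fill each atom to its normal valence:
  5 × C: no H
  3 × C: 3 H each → 9
  3 × O: no H
  2 × C: 1 H each → 2
  1 × C: 2 H
  1 × I: no H
  1 × N: 2 H
  1 × N: 1 H
  1 × O: 1 H
  Total hydrogens = 17.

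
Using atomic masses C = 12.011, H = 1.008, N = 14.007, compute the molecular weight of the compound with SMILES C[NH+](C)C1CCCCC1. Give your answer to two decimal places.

Molecular formula: C8H18N+.
M = 8×12.011 + 18×1.008 + 1×14.007 = 128.24 g/mol.

128.24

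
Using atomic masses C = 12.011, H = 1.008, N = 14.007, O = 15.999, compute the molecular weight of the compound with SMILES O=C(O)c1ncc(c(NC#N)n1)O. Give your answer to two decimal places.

180.12

Molecular formula: C6H4N4O3.
M = 6×12.011 + 4×1.008 + 4×14.007 + 3×15.999 = 180.12 g/mol.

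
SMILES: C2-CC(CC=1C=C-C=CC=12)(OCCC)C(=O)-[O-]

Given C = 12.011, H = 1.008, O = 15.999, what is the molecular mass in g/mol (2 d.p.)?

Molecular formula: C14H17O3-.
M = 14×12.011 + 17×1.008 + 3×15.999 = 233.29 g/mol.

233.29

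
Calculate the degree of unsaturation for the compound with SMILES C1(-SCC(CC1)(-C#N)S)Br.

Molecular formula from the SMILES: C6H8BrNS2.
DoU = (2C + 2 + N − H − X)/2 = (2·6 + 2 + 1 − 8 − 1)/2 = 6/2 = 3.
(Structurally: 1 ring(s) + 2 π bond(s) = 3.)

3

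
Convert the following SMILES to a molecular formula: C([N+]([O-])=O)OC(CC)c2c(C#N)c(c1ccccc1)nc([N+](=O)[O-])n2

Heavy atoms from the SMILES: 15 C, 5 N, 5 O.
Implicit hydrogens by atom environment:
  5 × C (aromatic): 1 H each → 5
  5 × C (aromatic): no H
  3 × O: no H
  2 × C: 2 H each → 4
  2 × N (aromatic): no H
  2 × N (charge +1): no H
  2 × O (charge -1): no H
  1 × C: 3 H
  1 × C: 1 H
  1 × C: no H
  1 × N: no H
  Total hydrogens = 13.
Molecular formula: C15H13N5O5

C15H13N5O5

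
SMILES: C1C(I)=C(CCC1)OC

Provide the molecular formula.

Heavy atoms from the SMILES: 7 C, 1 I, 1 O.
Implicit hydrogens by atom environment:
  4 × C: 2 H each → 8
  2 × C: no H
  1 × C: 3 H
  1 × I: no H
  1 × O: no H
  Total hydrogens = 11.
Molecular formula: C7H11IO

C7H11IO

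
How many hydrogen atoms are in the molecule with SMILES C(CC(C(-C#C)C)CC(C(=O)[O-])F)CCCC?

Hydrogens are implicit in SMILES; fill each atom to its normal valence:
  6 × C: 2 H each → 12
  4 × C: 1 H each → 4
  2 × C: 3 H each → 6
  2 × C: no H
  1 × F: no H
  1 × O: no H
  1 × O (charge -1): no H
  Total hydrogens = 22.

22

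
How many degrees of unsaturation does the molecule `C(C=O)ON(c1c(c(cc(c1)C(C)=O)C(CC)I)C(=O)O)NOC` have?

Molecular formula from the SMILES: C15H19IN2O6.
DoU = (2C + 2 + N − H − X)/2 = (2·15 + 2 + 2 − 19 − 1)/2 = 14/2 = 7.
(Structurally: 1 ring(s) + 6 π bond(s) = 7.)

7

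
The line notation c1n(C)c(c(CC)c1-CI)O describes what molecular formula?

C8H12INO

Heavy atoms from the SMILES: 8 C, 1 I, 1 N, 1 O.
Implicit hydrogens by atom environment:
  3 × C (aromatic): no H
  2 × C: 3 H each → 6
  2 × C: 2 H each → 4
  1 × C (aromatic): 1 H
  1 × I: no H
  1 × N (aromatic): no H
  1 × O: 1 H
  Total hydrogens = 12.
Molecular formula: C8H12INO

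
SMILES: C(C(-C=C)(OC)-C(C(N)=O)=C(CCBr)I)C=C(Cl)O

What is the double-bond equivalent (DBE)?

Molecular formula from the SMILES: C12H16BrClINO3.
DoU = (2C + 2 + N − H − X)/2 = (2·12 + 2 + 1 − 16 − 3)/2 = 8/2 = 4.
(Structurally: 0 ring(s) + 4 π bond(s) = 4.)

4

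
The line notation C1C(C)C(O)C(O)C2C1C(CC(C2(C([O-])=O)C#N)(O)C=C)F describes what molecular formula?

C15H19FNO5-

Heavy atoms from the SMILES: 15 C, 1 F, 1 N, 5 O.
Implicit hydrogens by atom environment:
  7 × C: 1 H each → 7
  4 × C: no H
  3 × C: 2 H each → 6
  3 × O: 1 H each → 3
  1 × C: 3 H
  1 × F: no H
  1 × N: no H
  1 × O: no H
  1 × O (charge -1): no H
  Total hydrogens = 19.
Net charge -1.
Molecular formula: C15H19FNO5-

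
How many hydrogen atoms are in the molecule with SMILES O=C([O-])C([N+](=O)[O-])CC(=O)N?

5

Hydrogens are implicit in SMILES; fill each atom to its normal valence:
  3 × O: no H
  2 × C: no H
  2 × O (charge -1): no H
  1 × C: 2 H
  1 × C: 1 H
  1 × N: 2 H
  1 × N (charge +1): no H
  Total hydrogens = 5.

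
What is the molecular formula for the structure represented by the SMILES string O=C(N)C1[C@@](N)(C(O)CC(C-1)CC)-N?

C9H19N3O2

Heavy atoms from the SMILES: 9 C, 3 N, 2 O.
Implicit hydrogens by atom environment:
  3 × C: 2 H each → 6
  3 × C: 1 H each → 3
  3 × N: 2 H each → 6
  2 × C: no H
  1 × C: 3 H
  1 × O: 1 H
  1 × O: no H
  Total hydrogens = 19.
Molecular formula: C9H19N3O2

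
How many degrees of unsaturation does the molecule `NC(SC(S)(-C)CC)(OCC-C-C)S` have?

Molecular formula from the SMILES: C9H21NOS3.
DoU = (2C + 2 + N − H − X)/2 = (2·9 + 2 + 1 − 21 − 0)/2 = 0/2 = 0.
(Structurally: 0 ring(s) + 0 π bond(s) = 0.)

0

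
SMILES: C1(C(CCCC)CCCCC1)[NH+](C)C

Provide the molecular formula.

C13H28N+

Heavy atoms from the SMILES: 13 C, 1 N.
Implicit hydrogens by atom environment:
  8 × C: 2 H each → 16
  3 × C: 3 H each → 9
  2 × C: 1 H each → 2
  1 × N (charge +1): 1 H
  Total hydrogens = 28.
Net charge +1.
Molecular formula: C13H28N+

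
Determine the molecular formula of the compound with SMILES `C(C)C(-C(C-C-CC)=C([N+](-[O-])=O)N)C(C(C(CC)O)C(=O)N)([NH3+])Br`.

C15H30BrN4O4+

Heavy atoms from the SMILES: 1 Br, 15 C, 4 N, 4 O.
Implicit hydrogens by atom environment:
  5 × C: 2 H each → 10
  4 × C: no H
  3 × C: 3 H each → 9
  3 × C: 1 H each → 3
  2 × N: 2 H each → 4
  2 × O: no H
  1 × Br: no H
  1 × N (charge +1): 3 H
  1 × N (charge +1): no H
  1 × O: 1 H
  1 × O (charge -1): no H
  Total hydrogens = 30.
Net charge +1.
Molecular formula: C15H30BrN4O4+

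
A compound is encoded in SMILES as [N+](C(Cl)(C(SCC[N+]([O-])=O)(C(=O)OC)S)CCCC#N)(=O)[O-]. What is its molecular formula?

Heavy atoms from the SMILES: 10 C, 1 Cl, 3 N, 6 O, 2 S.
Implicit hydrogens by atom environment:
  5 × C: 2 H each → 10
  4 × C: no H
  4 × O: no H
  2 × N (charge +1): no H
  2 × O (charge -1): no H
  1 × C: 3 H
  1 × Cl: no H
  1 × N: no H
  1 × S: 1 H
  1 × S: no H
  Total hydrogens = 14.
Molecular formula: C10H14ClN3O6S2

C10H14ClN3O6S2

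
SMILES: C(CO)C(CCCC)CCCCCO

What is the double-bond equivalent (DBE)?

0

Molecular formula from the SMILES: C12H26O2.
DoU = (2C + 2 + N − H − X)/2 = (2·12 + 2 + 0 − 26 − 0)/2 = 0/2 = 0.
(Structurally: 0 ring(s) + 0 π bond(s) = 0.)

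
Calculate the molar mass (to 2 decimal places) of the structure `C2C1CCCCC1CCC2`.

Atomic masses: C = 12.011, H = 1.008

138.25

Molecular formula: C10H18.
M = 10×12.011 + 18×1.008 = 138.25 g/mol.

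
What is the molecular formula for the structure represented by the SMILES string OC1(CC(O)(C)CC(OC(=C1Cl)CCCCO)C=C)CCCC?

Heavy atoms from the SMILES: 18 C, 1 Cl, 4 O.
Implicit hydrogens by atom environment:
  10 × C: 2 H each → 20
  4 × C: no H
  3 × O: 1 H each → 3
  2 × C: 3 H each → 6
  2 × C: 1 H each → 2
  1 × Cl: no H
  1 × O: no H
  Total hydrogens = 31.
Molecular formula: C18H31ClO4

C18H31ClO4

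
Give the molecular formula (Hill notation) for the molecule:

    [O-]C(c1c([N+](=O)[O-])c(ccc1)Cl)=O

Heavy atoms from the SMILES: 7 C, 1 Cl, 1 N, 4 O.
Implicit hydrogens by atom environment:
  3 × C (aromatic): 1 H each → 3
  3 × C (aromatic): no H
  2 × O: no H
  2 × O (charge -1): no H
  1 × C: no H
  1 × Cl: no H
  1 × N (charge +1): no H
  Total hydrogens = 3.
Net charge -1.
Molecular formula: C7H3ClNO4-

C7H3ClNO4-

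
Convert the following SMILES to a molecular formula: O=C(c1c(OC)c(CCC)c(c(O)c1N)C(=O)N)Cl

C12H15ClN2O4

Heavy atoms from the SMILES: 12 C, 1 Cl, 2 N, 4 O.
Implicit hydrogens by atom environment:
  6 × C (aromatic): no H
  3 × O: no H
  2 × C: 3 H each → 6
  2 × C: 2 H each → 4
  2 × C: no H
  2 × N: 2 H each → 4
  1 × Cl: no H
  1 × O: 1 H
  Total hydrogens = 15.
Molecular formula: C12H15ClN2O4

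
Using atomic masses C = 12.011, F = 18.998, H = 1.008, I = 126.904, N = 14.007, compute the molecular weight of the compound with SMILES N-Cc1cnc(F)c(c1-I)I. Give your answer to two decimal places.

377.93

Molecular formula: C6H5FI2N2.
M = 6×12.011 + 1×18.998 + 5×1.008 + 2×126.904 + 2×14.007 = 377.93 g/mol.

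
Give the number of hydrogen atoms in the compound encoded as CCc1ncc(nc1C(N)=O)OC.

11

Hydrogens are implicit in SMILES; fill each atom to its normal valence:
  3 × C (aromatic): no H
  2 × C: 3 H each → 6
  2 × N (aromatic): no H
  2 × O: no H
  1 × C: 2 H
  1 × C (aromatic): 1 H
  1 × C: no H
  1 × N: 2 H
  Total hydrogens = 11.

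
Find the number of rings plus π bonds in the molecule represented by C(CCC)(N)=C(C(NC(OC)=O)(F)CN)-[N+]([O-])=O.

Molecular formula from the SMILES: C9H17FN4O4.
DoU = (2C + 2 + N − H − X)/2 = (2·9 + 2 + 4 − 17 − 1)/2 = 6/2 = 3.
(Structurally: 0 ring(s) + 3 π bond(s) = 3.)

3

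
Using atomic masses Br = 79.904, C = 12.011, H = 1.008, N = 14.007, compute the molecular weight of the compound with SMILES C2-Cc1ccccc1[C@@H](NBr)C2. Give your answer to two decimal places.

226.12

Molecular formula: C10H12BrN.
M = 1×79.904 + 10×12.011 + 12×1.008 + 1×14.007 = 226.12 g/mol.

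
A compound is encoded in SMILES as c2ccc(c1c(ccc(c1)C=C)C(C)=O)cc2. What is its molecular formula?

C16H14O

Heavy atoms from the SMILES: 16 C, 1 O.
Implicit hydrogens by atom environment:
  8 × C (aromatic): 1 H each → 8
  4 × C (aromatic): no H
  1 × C: 3 H
  1 × C: 2 H
  1 × C: 1 H
  1 × C: no H
  1 × O: no H
  Total hydrogens = 14.
Molecular formula: C16H14O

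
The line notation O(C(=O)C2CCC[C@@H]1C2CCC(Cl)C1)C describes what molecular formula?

C12H19ClO2

Heavy atoms from the SMILES: 12 C, 1 Cl, 2 O.
Implicit hydrogens by atom environment:
  6 × C: 2 H each → 12
  4 × C: 1 H each → 4
  2 × O: no H
  1 × C: 3 H
  1 × C: no H
  1 × Cl: no H
  Total hydrogens = 19.
Molecular formula: C12H19ClO2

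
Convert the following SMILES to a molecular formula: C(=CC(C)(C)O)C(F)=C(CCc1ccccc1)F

Heavy atoms from the SMILES: 15 C, 2 F, 1 O.
Implicit hydrogens by atom environment:
  5 × C (aromatic): 1 H each → 5
  3 × C: no H
  2 × C: 3 H each → 6
  2 × C: 2 H each → 4
  2 × C: 1 H each → 2
  2 × F: no H
  1 × C (aromatic): no H
  1 × O: 1 H
  Total hydrogens = 18.
Molecular formula: C15H18F2O

C15H18F2O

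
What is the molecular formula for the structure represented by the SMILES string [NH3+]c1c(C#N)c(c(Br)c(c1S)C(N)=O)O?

C8H7BrN3O2S+

Heavy atoms from the SMILES: 1 Br, 8 C, 3 N, 2 O, 1 S.
Implicit hydrogens by atom environment:
  6 × C (aromatic): no H
  2 × C: no H
  1 × Br: no H
  1 × N (charge +1): 3 H
  1 × N: 2 H
  1 × N: no H
  1 × O: 1 H
  1 × O: no H
  1 × S: 1 H
  Total hydrogens = 7.
Net charge +1.
Molecular formula: C8H7BrN3O2S+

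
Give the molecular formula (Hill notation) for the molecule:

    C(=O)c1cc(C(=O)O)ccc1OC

Heavy atoms from the SMILES: 9 C, 4 O.
Implicit hydrogens by atom environment:
  3 × C (aromatic): 1 H each → 3
  3 × C (aromatic): no H
  3 × O: no H
  1 × C: 3 H
  1 × C: 1 H
  1 × C: no H
  1 × O: 1 H
  Total hydrogens = 8.
Molecular formula: C9H8O4

C9H8O4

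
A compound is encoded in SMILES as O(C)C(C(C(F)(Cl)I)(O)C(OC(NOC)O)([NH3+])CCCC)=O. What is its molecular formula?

C11H22ClFIN2O6+

Heavy atoms from the SMILES: 11 C, 1 Cl, 1 F, 1 I, 2 N, 6 O.
Implicit hydrogens by atom environment:
  4 × C: no H
  4 × O: no H
  3 × C: 3 H each → 9
  3 × C: 2 H each → 6
  2 × O: 1 H each → 2
  1 × C: 1 H
  1 × Cl: no H
  1 × F: no H
  1 × I: no H
  1 × N (charge +1): 3 H
  1 × N: 1 H
  Total hydrogens = 22.
Net charge +1.
Molecular formula: C11H22ClFIN2O6+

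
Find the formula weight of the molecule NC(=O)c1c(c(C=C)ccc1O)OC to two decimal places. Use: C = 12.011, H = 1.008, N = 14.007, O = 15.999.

Molecular formula: C10H11NO3.
M = 10×12.011 + 11×1.008 + 1×14.007 + 3×15.999 = 193.20 g/mol.

193.20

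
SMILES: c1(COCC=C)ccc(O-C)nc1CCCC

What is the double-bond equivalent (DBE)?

Molecular formula from the SMILES: C14H21NO2.
DoU = (2C + 2 + N − H − X)/2 = (2·14 + 2 + 1 − 21 − 0)/2 = 10/2 = 5.
(Structurally: 1 ring(s) + 4 π bond(s) = 5.)

5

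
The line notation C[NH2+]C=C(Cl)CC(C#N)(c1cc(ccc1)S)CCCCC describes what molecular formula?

Heavy atoms from the SMILES: 17 C, 1 Cl, 2 N, 1 S.
Implicit hydrogens by atom environment:
  5 × C: 2 H each → 10
  4 × C (aromatic): 1 H each → 4
  3 × C: no H
  2 × C: 3 H each → 6
  2 × C (aromatic): no H
  1 × C: 1 H
  1 × Cl: no H
  1 × N (charge +1): 2 H
  1 × N: no H
  1 × S: 1 H
  Total hydrogens = 24.
Net charge +1.
Molecular formula: C17H24ClN2S+

C17H24ClN2S+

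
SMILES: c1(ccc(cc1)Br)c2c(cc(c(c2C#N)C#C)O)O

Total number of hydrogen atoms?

Hydrogens are implicit in SMILES; fill each atom to its normal valence:
  7 × C (aromatic): no H
  5 × C (aromatic): 1 H each → 5
  2 × C: no H
  2 × O: 1 H each → 2
  1 × Br: no H
  1 × C: 1 H
  1 × N: no H
  Total hydrogens = 8.

8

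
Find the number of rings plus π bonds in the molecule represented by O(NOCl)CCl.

Molecular formula from the SMILES: CH3Cl2NO2.
DoU = (2C + 2 + N − H − X)/2 = (2·1 + 2 + 1 − 3 − 2)/2 = 0/2 = 0.
(Structurally: 0 ring(s) + 0 π bond(s) = 0.)

0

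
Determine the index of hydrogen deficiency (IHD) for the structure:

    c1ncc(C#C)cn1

Molecular formula from the SMILES: C6H4N2.
DoU = (2C + 2 + N − H − X)/2 = (2·6 + 2 + 2 − 4 − 0)/2 = 12/2 = 6.
(Structurally: 1 ring(s) + 5 π bond(s) = 6.)

6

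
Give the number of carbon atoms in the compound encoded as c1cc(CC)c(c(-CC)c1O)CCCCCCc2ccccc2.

22

The symbol for carbon appears 22 times in the SMILES. Lowercase c denotes aromatic carbon and counts toward C.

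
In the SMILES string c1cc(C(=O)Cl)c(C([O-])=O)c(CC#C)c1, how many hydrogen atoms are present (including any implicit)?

6

Hydrogens are implicit in SMILES; fill each atom to its normal valence:
  3 × C (aromatic): 1 H each → 3
  3 × C (aromatic): no H
  3 × C: no H
  2 × O: no H
  1 × C: 2 H
  1 × C: 1 H
  1 × Cl: no H
  1 × O (charge -1): no H
  Total hydrogens = 6.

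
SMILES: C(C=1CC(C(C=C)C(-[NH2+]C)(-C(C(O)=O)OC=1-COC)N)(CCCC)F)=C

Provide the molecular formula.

Heavy atoms from the SMILES: 19 C, 1 F, 2 N, 4 O.
Implicit hydrogens by atom environment:
  7 × C: 2 H each → 14
  5 × C: no H
  4 × C: 1 H each → 4
  3 × C: 3 H each → 9
  3 × O: no H
  1 × F: no H
  1 × N (charge +1): 2 H
  1 × N: 2 H
  1 × O: 1 H
  Total hydrogens = 32.
Net charge +1.
Molecular formula: C19H32FN2O4+

C19H32FN2O4+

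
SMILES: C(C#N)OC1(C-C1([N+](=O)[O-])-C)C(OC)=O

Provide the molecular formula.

Heavy atoms from the SMILES: 8 C, 2 N, 5 O.
Implicit hydrogens by atom environment:
  4 × C: no H
  4 × O: no H
  2 × C: 3 H each → 6
  2 × C: 2 H each → 4
  1 × N (charge +1): no H
  1 × N: no H
  1 × O (charge -1): no H
  Total hydrogens = 10.
Molecular formula: C8H10N2O5

C8H10N2O5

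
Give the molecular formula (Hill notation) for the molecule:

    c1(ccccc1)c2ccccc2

Heavy atoms from the SMILES: 12 C.
Implicit hydrogens by atom environment:
  10 × C (aromatic): 1 H each → 10
  2 × C (aromatic): no H
  Total hydrogens = 10.
Molecular formula: C12H10

C12H10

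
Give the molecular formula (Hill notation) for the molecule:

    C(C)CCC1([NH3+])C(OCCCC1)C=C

C12H24NO+

Heavy atoms from the SMILES: 12 C, 1 N, 1 O.
Implicit hydrogens by atom environment:
  8 × C: 2 H each → 16
  2 × C: 1 H each → 2
  1 × C: 3 H
  1 × C: no H
  1 × N (charge +1): 3 H
  1 × O: no H
  Total hydrogens = 24.
Net charge +1.
Molecular formula: C12H24NO+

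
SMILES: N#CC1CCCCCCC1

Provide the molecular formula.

Heavy atoms from the SMILES: 9 C, 1 N.
Implicit hydrogens by atom environment:
  7 × C: 2 H each → 14
  1 × C: 1 H
  1 × C: no H
  1 × N: no H
  Total hydrogens = 15.
Molecular formula: C9H15N

C9H15N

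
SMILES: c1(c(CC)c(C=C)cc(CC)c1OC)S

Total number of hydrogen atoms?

Hydrogens are implicit in SMILES; fill each atom to its normal valence:
  5 × C (aromatic): no H
  3 × C: 3 H each → 9
  3 × C: 2 H each → 6
  1 × C (aromatic): 1 H
  1 × C: 1 H
  1 × O: no H
  1 × S: 1 H
  Total hydrogens = 18.

18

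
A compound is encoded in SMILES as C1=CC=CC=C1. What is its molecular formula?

Heavy atoms from the SMILES: 6 C.
Implicit hydrogens by atom environment:
  6 × C (aromatic): 1 H each → 6
  Total hydrogens = 6.
Molecular formula: C6H6

C6H6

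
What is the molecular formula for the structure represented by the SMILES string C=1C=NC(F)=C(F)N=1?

C4H2F2N2

Heavy atoms from the SMILES: 4 C, 2 F, 2 N.
Implicit hydrogens by atom environment:
  2 × C (aromatic): 1 H each → 2
  2 × C (aromatic): no H
  2 × F: no H
  2 × N (aromatic): no H
  Total hydrogens = 2.
Molecular formula: C4H2F2N2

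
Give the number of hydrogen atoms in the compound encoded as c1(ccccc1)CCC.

Hydrogens are implicit in SMILES; fill each atom to its normal valence:
  5 × C (aromatic): 1 H each → 5
  2 × C: 2 H each → 4
  1 × C: 3 H
  1 × C (aromatic): no H
  Total hydrogens = 12.

12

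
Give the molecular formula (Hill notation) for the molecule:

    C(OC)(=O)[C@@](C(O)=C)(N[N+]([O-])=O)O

C5H8N2O6

Heavy atoms from the SMILES: 5 C, 2 N, 6 O.
Implicit hydrogens by atom environment:
  3 × C: no H
  3 × O: no H
  2 × O: 1 H each → 2
  1 × C: 3 H
  1 × C: 2 H
  1 × N: 1 H
  1 × N (charge +1): no H
  1 × O (charge -1): no H
  Total hydrogens = 8.
Molecular formula: C5H8N2O6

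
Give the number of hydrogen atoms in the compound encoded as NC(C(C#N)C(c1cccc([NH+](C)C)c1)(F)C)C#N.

Hydrogens are implicit in SMILES; fill each atom to its normal valence:
  4 × C (aromatic): 1 H each → 4
  3 × C: 3 H each → 9
  3 × C: no H
  2 × C: 1 H each → 2
  2 × C (aromatic): no H
  2 × N: no H
  1 × F: no H
  1 × N: 2 H
  1 × N (charge +1): 1 H
  Total hydrogens = 18.

18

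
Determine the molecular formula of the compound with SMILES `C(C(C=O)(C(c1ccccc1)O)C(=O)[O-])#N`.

Heavy atoms from the SMILES: 11 C, 1 N, 4 O.
Implicit hydrogens by atom environment:
  5 × C (aromatic): 1 H each → 5
  3 × C: no H
  2 × C: 1 H each → 2
  2 × O: no H
  1 × C (aromatic): no H
  1 × N: no H
  1 × O: 1 H
  1 × O (charge -1): no H
  Total hydrogens = 8.
Net charge -1.
Molecular formula: C11H8NO4-

C11H8NO4-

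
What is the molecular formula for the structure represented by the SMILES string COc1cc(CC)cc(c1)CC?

Heavy atoms from the SMILES: 11 C, 1 O.
Implicit hydrogens by atom environment:
  3 × C: 3 H each → 9
  3 × C (aromatic): 1 H each → 3
  3 × C (aromatic): no H
  2 × C: 2 H each → 4
  1 × O: no H
  Total hydrogens = 16.
Molecular formula: C11H16O

C11H16O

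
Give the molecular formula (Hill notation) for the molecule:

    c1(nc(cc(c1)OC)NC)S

Heavy atoms from the SMILES: 7 C, 2 N, 1 O, 1 S.
Implicit hydrogens by atom environment:
  3 × C (aromatic): no H
  2 × C: 3 H each → 6
  2 × C (aromatic): 1 H each → 2
  1 × N: 1 H
  1 × N (aromatic): no H
  1 × O: no H
  1 × S: 1 H
  Total hydrogens = 10.
Molecular formula: C7H10N2OS

C7H10N2OS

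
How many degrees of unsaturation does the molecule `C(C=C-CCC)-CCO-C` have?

Molecular formula from the SMILES: C9H18O.
DoU = (2C + 2 + N − H − X)/2 = (2·9 + 2 + 0 − 18 − 0)/2 = 2/2 = 1.
(Structurally: 0 ring(s) + 1 π bond(s) = 1.)

1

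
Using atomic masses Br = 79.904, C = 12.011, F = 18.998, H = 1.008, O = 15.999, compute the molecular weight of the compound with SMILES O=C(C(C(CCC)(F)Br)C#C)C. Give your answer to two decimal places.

235.10

Molecular formula: C9H12BrFO.
M = 1×79.904 + 9×12.011 + 1×18.998 + 12×1.008 + 1×15.999 = 235.10 g/mol.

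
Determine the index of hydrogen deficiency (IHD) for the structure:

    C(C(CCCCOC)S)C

0

Molecular formula from the SMILES: C8H18OS.
DoU = (2C + 2 + N − H − X)/2 = (2·8 + 2 + 0 − 18 − 0)/2 = 0/2 = 0.
(Structurally: 0 ring(s) + 0 π bond(s) = 0.)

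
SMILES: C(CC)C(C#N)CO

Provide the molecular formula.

Heavy atoms from the SMILES: 6 C, 1 N, 1 O.
Implicit hydrogens by atom environment:
  3 × C: 2 H each → 6
  1 × C: 3 H
  1 × C: 1 H
  1 × C: no H
  1 × N: no H
  1 × O: 1 H
  Total hydrogens = 11.
Molecular formula: C6H11NO

C6H11NO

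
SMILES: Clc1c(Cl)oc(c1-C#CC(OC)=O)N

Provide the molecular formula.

C8H5Cl2NO3

Heavy atoms from the SMILES: 8 C, 2 Cl, 1 N, 3 O.
Implicit hydrogens by atom environment:
  4 × C (aromatic): no H
  3 × C: no H
  2 × Cl: no H
  2 × O: no H
  1 × C: 3 H
  1 × N: 2 H
  1 × O (aromatic): no H
  Total hydrogens = 5.
Molecular formula: C8H5Cl2NO3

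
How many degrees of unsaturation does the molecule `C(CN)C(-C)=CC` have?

Molecular formula from the SMILES: C6H13N.
DoU = (2C + 2 + N − H − X)/2 = (2·6 + 2 + 1 − 13 − 0)/2 = 2/2 = 1.
(Structurally: 0 ring(s) + 1 π bond(s) = 1.)

1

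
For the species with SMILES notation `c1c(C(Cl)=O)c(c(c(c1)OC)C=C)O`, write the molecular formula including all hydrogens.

Heavy atoms from the SMILES: 10 C, 1 Cl, 3 O.
Implicit hydrogens by atom environment:
  4 × C (aromatic): no H
  2 × C (aromatic): 1 H each → 2
  2 × O: no H
  1 × C: 3 H
  1 × C: 2 H
  1 × C: 1 H
  1 × C: no H
  1 × Cl: no H
  1 × O: 1 H
  Total hydrogens = 9.
Molecular formula: C10H9ClO3

C10H9ClO3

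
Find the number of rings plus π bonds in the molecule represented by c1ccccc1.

4

Molecular formula from the SMILES: C6H6.
DoU = (2C + 2 + N − H − X)/2 = (2·6 + 2 + 0 − 6 − 0)/2 = 8/2 = 4.
(Structurally: 1 ring(s) + 3 π bond(s) = 4.)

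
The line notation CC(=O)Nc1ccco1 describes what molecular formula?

Heavy atoms from the SMILES: 6 C, 1 N, 2 O.
Implicit hydrogens by atom environment:
  3 × C (aromatic): 1 H each → 3
  1 × C: 3 H
  1 × C (aromatic): no H
  1 × C: no H
  1 × N: 1 H
  1 × O (aromatic): no H
  1 × O: no H
  Total hydrogens = 7.
Molecular formula: C6H7NO2

C6H7NO2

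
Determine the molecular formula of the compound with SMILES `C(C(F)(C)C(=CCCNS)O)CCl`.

Heavy atoms from the SMILES: 8 C, 1 Cl, 1 F, 1 N, 1 O, 1 S.
Implicit hydrogens by atom environment:
  4 × C: 2 H each → 8
  2 × C: no H
  1 × C: 3 H
  1 × C: 1 H
  1 × Cl: no H
  1 × F: no H
  1 × N: 1 H
  1 × O: 1 H
  1 × S: 1 H
  Total hydrogens = 15.
Molecular formula: C8H15ClFNOS

C8H15ClFNOS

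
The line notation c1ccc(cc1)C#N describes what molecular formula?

C7H5N

Heavy atoms from the SMILES: 7 C, 1 N.
Implicit hydrogens by atom environment:
  5 × C (aromatic): 1 H each → 5
  1 × C (aromatic): no H
  1 × C: no H
  1 × N: no H
  Total hydrogens = 5.
Molecular formula: C7H5N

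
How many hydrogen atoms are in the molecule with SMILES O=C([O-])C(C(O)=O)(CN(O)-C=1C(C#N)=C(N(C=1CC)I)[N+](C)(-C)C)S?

19

Hydrogens are implicit in SMILES; fill each atom to its normal valence:
  4 × C: 3 H each → 12
  4 × C (aromatic): no H
  4 × C: no H
  2 × C: 2 H each → 4
  2 × N: no H
  2 × O: 1 H each → 2
  2 × O: no H
  1 × I: no H
  1 × N (aromatic): no H
  1 × N (charge +1): no H
  1 × O (charge -1): no H
  1 × S: 1 H
  Total hydrogens = 19.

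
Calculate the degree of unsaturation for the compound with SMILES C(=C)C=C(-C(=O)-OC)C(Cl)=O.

4

Molecular formula from the SMILES: C7H7ClO3.
DoU = (2C + 2 + N − H − X)/2 = (2·7 + 2 + 0 − 7 − 1)/2 = 8/2 = 4.
(Structurally: 0 ring(s) + 4 π bond(s) = 4.)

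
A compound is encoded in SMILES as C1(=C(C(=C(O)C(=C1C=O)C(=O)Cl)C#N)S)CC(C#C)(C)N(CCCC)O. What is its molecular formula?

C18H19ClN2O4S

Heavy atoms from the SMILES: 18 C, 1 Cl, 2 N, 4 O, 1 S.
Implicit hydrogens by atom environment:
  6 × C (aromatic): no H
  4 × C: 2 H each → 8
  4 × C: no H
  2 × C: 3 H each → 6
  2 × C: 1 H each → 2
  2 × N: no H
  2 × O: 1 H each → 2
  2 × O: no H
  1 × Cl: no H
  1 × S: 1 H
  Total hydrogens = 19.
Molecular formula: C18H19ClN2O4S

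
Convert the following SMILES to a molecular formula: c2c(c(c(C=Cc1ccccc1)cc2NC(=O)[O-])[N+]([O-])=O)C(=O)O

C16H11N2O6-

Heavy atoms from the SMILES: 16 C, 2 N, 6 O.
Implicit hydrogens by atom environment:
  7 × C (aromatic): 1 H each → 7
  5 × C (aromatic): no H
  3 × O: no H
  2 × C: 1 H each → 2
  2 × C: no H
  2 × O (charge -1): no H
  1 × N: 1 H
  1 × N (charge +1): no H
  1 × O: 1 H
  Total hydrogens = 11.
Net charge -1.
Molecular formula: C16H11N2O6-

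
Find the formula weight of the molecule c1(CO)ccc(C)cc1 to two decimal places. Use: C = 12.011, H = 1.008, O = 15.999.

Molecular formula: C8H10O.
M = 8×12.011 + 10×1.008 + 1×15.999 = 122.17 g/mol.

122.17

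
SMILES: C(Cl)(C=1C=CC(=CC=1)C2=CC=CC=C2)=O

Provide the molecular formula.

Heavy atoms from the SMILES: 13 C, 1 Cl, 1 O.
Implicit hydrogens by atom environment:
  9 × C (aromatic): 1 H each → 9
  3 × C (aromatic): no H
  1 × C: no H
  1 × Cl: no H
  1 × O: no H
  Total hydrogens = 9.
Molecular formula: C13H9ClO

C13H9ClO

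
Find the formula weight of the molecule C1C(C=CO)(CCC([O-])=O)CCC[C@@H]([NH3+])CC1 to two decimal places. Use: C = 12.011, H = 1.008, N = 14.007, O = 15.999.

Molecular formula: C13H23NO3.
M = 13×12.011 + 23×1.008 + 1×14.007 + 3×15.999 = 241.33 g/mol.

241.33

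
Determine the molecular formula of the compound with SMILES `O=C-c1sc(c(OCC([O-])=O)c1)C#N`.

C8H4NO4S-

Heavy atoms from the SMILES: 8 C, 1 N, 4 O, 1 S.
Implicit hydrogens by atom environment:
  3 × C (aromatic): no H
  3 × O: no H
  2 × C: no H
  1 × C: 2 H
  1 × C (aromatic): 1 H
  1 × C: 1 H
  1 × N: no H
  1 × O (charge -1): no H
  1 × S (aromatic): no H
  Total hydrogens = 4.
Net charge -1.
Molecular formula: C8H4NO4S-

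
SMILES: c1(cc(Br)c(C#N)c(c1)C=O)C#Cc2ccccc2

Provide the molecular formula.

C16H8BrNO

Heavy atoms from the SMILES: 1 Br, 16 C, 1 N, 1 O.
Implicit hydrogens by atom environment:
  7 × C (aromatic): 1 H each → 7
  5 × C (aromatic): no H
  3 × C: no H
  1 × Br: no H
  1 × C: 1 H
  1 × N: no H
  1 × O: no H
  Total hydrogens = 8.
Molecular formula: C16H8BrNO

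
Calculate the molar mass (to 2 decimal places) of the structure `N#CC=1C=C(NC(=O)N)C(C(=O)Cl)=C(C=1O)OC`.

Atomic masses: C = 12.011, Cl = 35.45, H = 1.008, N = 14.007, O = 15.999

269.64

Molecular formula: C10H8ClN3O4.
M = 10×12.011 + 1×35.45 + 8×1.008 + 3×14.007 + 4×15.999 = 269.64 g/mol.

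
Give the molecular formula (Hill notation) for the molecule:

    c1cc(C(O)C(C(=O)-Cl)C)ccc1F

C10H10ClFO2

Heavy atoms from the SMILES: 10 C, 1 Cl, 1 F, 2 O.
Implicit hydrogens by atom environment:
  4 × C (aromatic): 1 H each → 4
  2 × C: 1 H each → 2
  2 × C (aromatic): no H
  1 × C: 3 H
  1 × C: no H
  1 × Cl: no H
  1 × F: no H
  1 × O: 1 H
  1 × O: no H
  Total hydrogens = 10.
Molecular formula: C10H10ClFO2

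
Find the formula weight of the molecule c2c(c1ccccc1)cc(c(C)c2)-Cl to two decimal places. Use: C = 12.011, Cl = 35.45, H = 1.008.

202.68

Molecular formula: C13H11Cl.
M = 13×12.011 + 1×35.45 + 11×1.008 = 202.68 g/mol.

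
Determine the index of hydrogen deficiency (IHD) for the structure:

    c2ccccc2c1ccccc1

8

Molecular formula from the SMILES: C12H10.
DoU = (2C + 2 + N − H − X)/2 = (2·12 + 2 + 0 − 10 − 0)/2 = 16/2 = 8.
(Structurally: 2 ring(s) + 6 π bond(s) = 8.)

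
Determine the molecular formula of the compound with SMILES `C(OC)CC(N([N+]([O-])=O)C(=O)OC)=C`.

C7H12N2O5

Heavy atoms from the SMILES: 7 C, 2 N, 5 O.
Implicit hydrogens by atom environment:
  4 × O: no H
  3 × C: 2 H each → 6
  2 × C: 3 H each → 6
  2 × C: no H
  1 × N: no H
  1 × N (charge +1): no H
  1 × O (charge -1): no H
  Total hydrogens = 12.
Molecular formula: C7H12N2O5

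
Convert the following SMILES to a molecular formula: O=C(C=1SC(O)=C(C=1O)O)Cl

C5H3ClO4S

Heavy atoms from the SMILES: 5 C, 1 Cl, 4 O, 1 S.
Implicit hydrogens by atom environment:
  4 × C (aromatic): no H
  3 × O: 1 H each → 3
  1 × C: no H
  1 × Cl: no H
  1 × O: no H
  1 × S (aromatic): no H
  Total hydrogens = 3.
Molecular formula: C5H3ClO4S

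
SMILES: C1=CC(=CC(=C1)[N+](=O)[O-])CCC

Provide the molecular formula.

Heavy atoms from the SMILES: 9 C, 1 N, 2 O.
Implicit hydrogens by atom environment:
  4 × C (aromatic): 1 H each → 4
  2 × C: 2 H each → 4
  2 × C (aromatic): no H
  1 × C: 3 H
  1 × N (charge +1): no H
  1 × O: no H
  1 × O (charge -1): no H
  Total hydrogens = 11.
Molecular formula: C9H11NO2

C9H11NO2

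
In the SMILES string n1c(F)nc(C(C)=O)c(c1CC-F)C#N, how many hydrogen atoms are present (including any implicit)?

Hydrogens are implicit in SMILES; fill each atom to its normal valence:
  4 × C (aromatic): no H
  2 × C: 2 H each → 4
  2 × C: no H
  2 × F: no H
  2 × N (aromatic): no H
  1 × C: 3 H
  1 × N: no H
  1 × O: no H
  Total hydrogens = 7.

7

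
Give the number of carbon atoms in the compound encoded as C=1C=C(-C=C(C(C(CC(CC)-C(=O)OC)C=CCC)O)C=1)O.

The symbol for carbon appears 18 times in the SMILES.

18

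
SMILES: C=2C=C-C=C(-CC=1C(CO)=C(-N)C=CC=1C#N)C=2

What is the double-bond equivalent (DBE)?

10

Molecular formula from the SMILES: C15H14N2O.
DoU = (2C + 2 + N − H − X)/2 = (2·15 + 2 + 2 − 14 − 0)/2 = 20/2 = 10.
(Structurally: 2 ring(s) + 8 π bond(s) = 10.)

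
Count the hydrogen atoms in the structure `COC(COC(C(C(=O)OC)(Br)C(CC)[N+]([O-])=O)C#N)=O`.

Hydrogens are implicit in SMILES; fill each atom to its normal valence:
  6 × O: no H
  4 × C: no H
  3 × C: 3 H each → 9
  2 × C: 2 H each → 4
  2 × C: 1 H each → 2
  1 × Br: no H
  1 × N: no H
  1 × N (charge +1): no H
  1 × O (charge -1): no H
  Total hydrogens = 15.

15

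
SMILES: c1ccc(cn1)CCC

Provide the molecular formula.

Heavy atoms from the SMILES: 8 C, 1 N.
Implicit hydrogens by atom environment:
  4 × C (aromatic): 1 H each → 4
  2 × C: 2 H each → 4
  1 × C: 3 H
  1 × C (aromatic): no H
  1 × N (aromatic): no H
  Total hydrogens = 11.
Molecular formula: C8H11N

C8H11N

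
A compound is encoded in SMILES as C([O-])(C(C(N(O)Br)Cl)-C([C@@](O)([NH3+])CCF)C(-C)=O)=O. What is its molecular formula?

Heavy atoms from the SMILES: 1 Br, 9 C, 1 Cl, 1 F, 2 N, 5 O.
Implicit hydrogens by atom environment:
  3 × C: 1 H each → 3
  3 × C: no H
  2 × C: 2 H each → 4
  2 × O: 1 H each → 2
  2 × O: no H
  1 × Br: no H
  1 × C: 3 H
  1 × Cl: no H
  1 × F: no H
  1 × N (charge +1): 3 H
  1 × N: no H
  1 × O (charge -1): no H
  Total hydrogens = 15.
Molecular formula: C9H15BrClFN2O5

C9H15BrClFN2O5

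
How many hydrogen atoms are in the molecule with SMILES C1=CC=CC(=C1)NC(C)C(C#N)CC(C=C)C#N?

17

Hydrogens are implicit in SMILES; fill each atom to its normal valence:
  5 × C (aromatic): 1 H each → 5
  4 × C: 1 H each → 4
  2 × C: 2 H each → 4
  2 × C: no H
  2 × N: no H
  1 × C: 3 H
  1 × C (aromatic): no H
  1 × N: 1 H
  Total hydrogens = 17.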